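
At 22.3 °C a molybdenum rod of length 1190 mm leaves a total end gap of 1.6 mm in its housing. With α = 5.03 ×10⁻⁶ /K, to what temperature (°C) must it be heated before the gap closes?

290 °C

α·L₀·ΔT = 1.6 mm ⇒ ΔT = 1.6 / (5.03×10⁻⁶ × 1190.0) = 267.3 K.
T = 22.3 + 267.3 = 289.6 °C.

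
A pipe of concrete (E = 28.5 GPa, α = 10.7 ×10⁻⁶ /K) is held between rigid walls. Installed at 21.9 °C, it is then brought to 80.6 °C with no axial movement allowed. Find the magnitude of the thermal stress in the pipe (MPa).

ΔT = 58.70 K. Constrained thermal stress σ = E·α·ΔT = 28.50×10³ MPa × 10.7×10⁻⁶ × 58.70 = 17.9 MPa (compressive).

17.9 MPa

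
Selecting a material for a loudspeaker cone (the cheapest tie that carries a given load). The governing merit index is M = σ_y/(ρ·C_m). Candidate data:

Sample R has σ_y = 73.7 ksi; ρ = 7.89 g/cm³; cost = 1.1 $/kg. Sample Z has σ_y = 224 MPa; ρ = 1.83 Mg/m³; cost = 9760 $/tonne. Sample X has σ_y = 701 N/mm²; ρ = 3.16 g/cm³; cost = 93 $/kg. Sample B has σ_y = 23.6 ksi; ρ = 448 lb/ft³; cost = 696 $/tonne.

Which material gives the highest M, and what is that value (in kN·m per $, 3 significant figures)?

sample R, M = 58.5 kN·m per $

Normalizing units and computing the index:
  sample R: σ_y = 508.1 MPa, ρ = 7890 kg/m³, cost = 1.100 $/kg
  sample Z: σ_y = 224.0 MPa, ρ = 1830 kg/m³, cost = 9.760 $/kg
  sample X: σ_y = 701.0 MPa, ρ = 3160 kg/m³, cost = 93.00 $/kg
  sample B: σ_y = 162.7 MPa, ρ = 7176 kg/m³, cost = 0.6960 $/kg
  sample R: M = 58.5 kN·m per $
  sample B: M = 32.6 kN·m per $
  sample Z: M = 12.5 kN·m per $
  sample X: M = 2.39 kN·m per $
Highest index: sample R.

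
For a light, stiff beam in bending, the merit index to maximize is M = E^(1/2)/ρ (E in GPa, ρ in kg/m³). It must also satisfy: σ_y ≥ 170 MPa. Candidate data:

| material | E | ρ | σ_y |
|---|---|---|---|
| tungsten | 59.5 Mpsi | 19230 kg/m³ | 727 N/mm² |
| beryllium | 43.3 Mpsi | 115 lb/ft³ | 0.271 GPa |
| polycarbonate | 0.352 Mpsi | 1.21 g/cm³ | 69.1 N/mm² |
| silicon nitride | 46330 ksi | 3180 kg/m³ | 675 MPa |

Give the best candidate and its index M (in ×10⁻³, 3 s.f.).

beryllium, M = 9.38×10⁻³

Screen on constraints: σ_y ≥ 170 MPa. Survivors: tungsten, beryllium, silicon nitride.
In SI units:
  tungsten: E = 410.2 GPa, ρ = 19230 kg/m³
  beryllium: E = 298.5 GPa, ρ = 1842 kg/m³
  silicon nitride: E = 319.4 GPa, ρ = 3180 kg/m³
  beryllium: M = 9.38×10⁻³
  silicon nitride: M = 5.62×10⁻³
  tungsten: M = 1.05×10⁻³
Beryllium ranks first.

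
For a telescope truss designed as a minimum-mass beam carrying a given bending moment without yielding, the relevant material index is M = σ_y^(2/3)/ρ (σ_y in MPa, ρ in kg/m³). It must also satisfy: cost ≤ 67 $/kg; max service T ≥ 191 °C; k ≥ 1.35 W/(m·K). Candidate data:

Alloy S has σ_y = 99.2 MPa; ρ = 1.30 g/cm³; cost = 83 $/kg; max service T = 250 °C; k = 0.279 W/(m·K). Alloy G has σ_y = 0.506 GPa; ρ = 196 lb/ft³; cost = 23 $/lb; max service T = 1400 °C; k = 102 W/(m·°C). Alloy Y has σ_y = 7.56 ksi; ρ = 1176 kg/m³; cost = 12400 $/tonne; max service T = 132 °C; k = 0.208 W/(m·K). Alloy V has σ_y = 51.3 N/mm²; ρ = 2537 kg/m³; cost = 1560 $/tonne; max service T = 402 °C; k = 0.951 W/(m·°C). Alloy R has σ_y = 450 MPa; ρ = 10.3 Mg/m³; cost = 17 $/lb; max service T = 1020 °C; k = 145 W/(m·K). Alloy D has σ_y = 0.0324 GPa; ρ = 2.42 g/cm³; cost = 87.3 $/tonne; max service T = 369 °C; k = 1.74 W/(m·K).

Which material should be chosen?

Screen on constraints: cost ≤ 67 $/kg; max service T ≥ 191 °C; k ≥ 1.35 W/(m·K). Survivors: alloy G, alloy R, alloy D.
Putting every candidate on a common basis:
  alloy G: σ_y = 506.0 MPa, ρ = 3140 kg/m³
  alloy R: σ_y = 450.0 MPa, ρ = 10300 kg/m³
  alloy D: σ_y = 32.40 MPa, ρ = 2420 kg/m³
  alloy G: M = 20.2×10⁻³
  alloy R: M = 5.70×10⁻³
  alloy D: M = 4.20×10⁻³
The maximum is for alloy G.

alloy G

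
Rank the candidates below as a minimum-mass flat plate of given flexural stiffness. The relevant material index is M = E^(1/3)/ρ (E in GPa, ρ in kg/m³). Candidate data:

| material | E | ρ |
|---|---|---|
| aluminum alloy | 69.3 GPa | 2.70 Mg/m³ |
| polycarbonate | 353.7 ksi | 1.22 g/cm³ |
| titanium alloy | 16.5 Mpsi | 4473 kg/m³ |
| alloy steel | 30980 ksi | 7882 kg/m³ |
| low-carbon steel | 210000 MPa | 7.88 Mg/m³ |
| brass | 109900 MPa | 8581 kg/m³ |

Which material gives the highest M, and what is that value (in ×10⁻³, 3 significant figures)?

aluminum alloy, M = 1.52×10⁻³

In SI units:
  aluminum alloy: E = 69.30 GPa, ρ = 2700 kg/m³
  polycarbonate: E = 2.439 GPa, ρ = 1220 kg/m³
  titanium alloy: E = 113.8 GPa, ρ = 4473 kg/m³
  alloy steel: E = 213.6 GPa, ρ = 7882 kg/m³
  low-carbon steel: E = 210.0 GPa, ρ = 7880 kg/m³
  brass: E = 109.9 GPa, ρ = 8581 kg/m³
  aluminum alloy: M = 1.52×10⁻³
  polycarbonate: M = 1.10×10⁻³
  titanium alloy: M = 1.08×10⁻³
  alloy steel: M = 0.758×10⁻³
  low-carbon steel: M = 0.754×10⁻³
  brass: M = 0.558×10⁻³
Highest index: aluminum alloy.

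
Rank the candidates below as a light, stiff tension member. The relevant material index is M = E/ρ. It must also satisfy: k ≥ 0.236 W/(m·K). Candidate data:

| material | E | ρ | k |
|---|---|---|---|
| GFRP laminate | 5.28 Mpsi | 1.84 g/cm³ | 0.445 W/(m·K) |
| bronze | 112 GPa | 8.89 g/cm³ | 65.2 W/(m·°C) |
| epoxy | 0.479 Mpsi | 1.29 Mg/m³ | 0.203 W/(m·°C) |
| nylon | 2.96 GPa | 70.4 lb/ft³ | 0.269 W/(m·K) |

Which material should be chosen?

Screen on constraints: k ≥ 0.236 W/(m·K). Survivors: GFRP laminate, bronze, nylon.
In SI units:
  GFRP laminate: E = 36.40 GPa, ρ = 1840 kg/m³
  bronze: E = 112.0 GPa, ρ = 8890 kg/m³
  nylon: E = 2.960 GPa, ρ = 1128 kg/m³
  GFRP laminate: M = 19.8 MN·m/kg
  bronze: M = 12.6 MN·m/kg
  nylon: M = 2.62 MN·m/kg
Highest index: GFRP laminate.

GFRP laminate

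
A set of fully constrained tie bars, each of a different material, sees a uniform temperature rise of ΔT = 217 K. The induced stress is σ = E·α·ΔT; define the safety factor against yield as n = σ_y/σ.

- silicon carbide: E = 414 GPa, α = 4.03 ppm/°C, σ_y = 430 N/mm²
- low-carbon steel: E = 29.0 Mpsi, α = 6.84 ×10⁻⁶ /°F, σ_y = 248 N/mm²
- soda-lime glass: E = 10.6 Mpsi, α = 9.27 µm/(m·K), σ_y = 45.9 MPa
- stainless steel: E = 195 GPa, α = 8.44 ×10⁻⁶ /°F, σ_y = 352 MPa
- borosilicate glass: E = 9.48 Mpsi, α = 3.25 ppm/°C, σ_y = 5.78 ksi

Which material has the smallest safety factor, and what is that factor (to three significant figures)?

soda-lime glass, n = 0.312

Per material, after unit conversion:
  silicon carbide: E = 414.0, α = 4.03, σ_y = 430.0 → σ = 362 MPa, n = 1.19
  low-carbon steel: E = 199.9, α = 12.3, σ_y = 248.0 → σ = 534 MPa, n = 0.464
  soda-lime glass: E = 73.08, α = 9.27, σ_y = 45.90 → σ = 147 MPa, n = 0.312
  stainless steel: E = 195.0, α = 15.2, σ_y = 352.0 → σ = 643 MPa, n = 0.548
  borosilicate glass: E = 65.36, α = 3.25, σ_y = 39.85 → σ = 46.1 MPa, n = 0.865
The minimum is soda-lime glass at n = 0.312.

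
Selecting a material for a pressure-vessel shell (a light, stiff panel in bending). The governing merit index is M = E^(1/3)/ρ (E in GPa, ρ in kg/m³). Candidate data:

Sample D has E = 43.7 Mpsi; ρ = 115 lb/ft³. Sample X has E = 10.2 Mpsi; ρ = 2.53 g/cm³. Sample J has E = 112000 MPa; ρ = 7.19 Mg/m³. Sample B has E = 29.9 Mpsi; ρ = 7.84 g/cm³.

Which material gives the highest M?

sample D

Normalizing units and computing the index:
  sample D: E = 301.3 GPa, ρ = 1842 kg/m³
  sample X: E = 70.33 GPa, ρ = 2530 kg/m³
  sample J: E = 112.0 GPa, ρ = 7190 kg/m³
  sample B: E = 206.2 GPa, ρ = 7840 kg/m³
  sample D: M = 3.64×10⁻³
  sample X: M = 1.63×10⁻³
  sample B: M = 0.753×10⁻³
  sample J: M = 0.670×10⁻³
Highest index: sample D.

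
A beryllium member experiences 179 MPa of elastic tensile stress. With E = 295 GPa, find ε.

ε = σ/E = 179 / 295000 = 6.07×10⁻⁴.

6.07×10⁻⁴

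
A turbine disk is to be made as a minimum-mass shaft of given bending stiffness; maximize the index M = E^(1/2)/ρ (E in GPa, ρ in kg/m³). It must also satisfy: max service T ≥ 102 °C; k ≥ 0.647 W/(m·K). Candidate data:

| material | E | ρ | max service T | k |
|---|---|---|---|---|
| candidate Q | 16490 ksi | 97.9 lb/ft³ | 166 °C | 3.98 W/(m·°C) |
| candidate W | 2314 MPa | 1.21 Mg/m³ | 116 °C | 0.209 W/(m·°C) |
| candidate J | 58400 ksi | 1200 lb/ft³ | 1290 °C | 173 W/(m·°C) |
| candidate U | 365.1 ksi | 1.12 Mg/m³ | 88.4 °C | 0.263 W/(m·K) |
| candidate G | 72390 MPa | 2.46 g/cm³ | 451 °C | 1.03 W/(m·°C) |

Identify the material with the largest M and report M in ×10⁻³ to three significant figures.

candidate Q, M = 6.80×10⁻³

Screen on constraints: max service T ≥ 102 °C; k ≥ 0.647 W/(m·K). Survivors: candidate Q, candidate J, candidate G.
In SI units:
  candidate Q: E = 113.7 GPa, ρ = 1568 kg/m³
  candidate J: E = 402.7 GPa, ρ = 19220 kg/m³
  candidate G: E = 72.39 GPa, ρ = 2460 kg/m³
  candidate Q: M = 6.80×10⁻³
  candidate G: M = 3.46×10⁻³
  candidate J: M = 1.04×10⁻³
The maximum is for candidate Q.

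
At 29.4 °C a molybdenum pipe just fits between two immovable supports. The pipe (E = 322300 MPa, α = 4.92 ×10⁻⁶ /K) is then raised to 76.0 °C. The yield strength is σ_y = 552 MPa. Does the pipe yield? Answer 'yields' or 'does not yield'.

E = 322300 MPa = 322.3 GPa.
ΔT = 46.60 K. Constrained thermal stress σ = E·α·ΔT = 322.3×10³ MPa × 4.92×10⁻⁶ × 46.60 = 73.9 MPa (compressive).
Compare to σ_y = 552 MPa: σ < σ_y, so it does not yield.

does not yield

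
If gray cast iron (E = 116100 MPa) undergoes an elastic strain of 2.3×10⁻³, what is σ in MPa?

E = 116100 MPa = 116.1 GPa.
σ = E·ε = 116100 MPa × 2.3×10⁻³ = 267 MPa.

267 MPa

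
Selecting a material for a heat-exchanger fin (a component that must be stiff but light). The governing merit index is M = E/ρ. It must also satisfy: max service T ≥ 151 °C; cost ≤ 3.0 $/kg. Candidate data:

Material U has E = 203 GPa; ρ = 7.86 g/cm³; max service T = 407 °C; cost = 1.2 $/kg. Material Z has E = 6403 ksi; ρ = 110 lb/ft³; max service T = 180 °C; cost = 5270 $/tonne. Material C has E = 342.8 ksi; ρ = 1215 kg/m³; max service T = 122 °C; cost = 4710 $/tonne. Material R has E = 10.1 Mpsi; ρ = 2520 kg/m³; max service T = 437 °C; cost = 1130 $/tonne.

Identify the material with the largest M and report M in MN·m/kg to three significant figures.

Screen on constraints: max service T ≥ 151 °C; cost ≤ 3.0 $/kg. Survivors: material U, material R.
Convert each candidate to consistent units, then evaluate M:
  material U: E = 203.0 GPa, ρ = 7860 kg/m³
  material R: E = 69.64 GPa, ρ = 2520 kg/m³
  material R: M = 27.6 MN·m/kg
  material U: M = 25.8 MN·m/kg
Material R has the largest M.

material R, M = 27.6 MN·m/kg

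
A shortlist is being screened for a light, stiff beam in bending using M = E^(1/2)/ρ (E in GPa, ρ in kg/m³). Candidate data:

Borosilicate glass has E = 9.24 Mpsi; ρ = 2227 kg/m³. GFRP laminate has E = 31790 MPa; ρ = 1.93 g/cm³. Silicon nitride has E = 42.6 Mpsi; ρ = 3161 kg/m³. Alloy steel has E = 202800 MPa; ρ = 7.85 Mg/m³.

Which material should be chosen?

silicon nitride

Normalizing units and computing the index:
  borosilicate glass: E = 63.71 GPa, ρ = 2227 kg/m³
  GFRP laminate: E = 31.79 GPa, ρ = 1930 kg/m³
  silicon nitride: E = 293.7 GPa, ρ = 3161 kg/m³
  alloy steel: E = 202.8 GPa, ρ = 7850 kg/m³
  silicon nitride: M = 5.42×10⁻³
  borosilicate glass: M = 3.58×10⁻³
  GFRP laminate: M = 2.92×10⁻³
  alloy steel: M = 1.81×10⁻³
The maximum is for silicon nitride.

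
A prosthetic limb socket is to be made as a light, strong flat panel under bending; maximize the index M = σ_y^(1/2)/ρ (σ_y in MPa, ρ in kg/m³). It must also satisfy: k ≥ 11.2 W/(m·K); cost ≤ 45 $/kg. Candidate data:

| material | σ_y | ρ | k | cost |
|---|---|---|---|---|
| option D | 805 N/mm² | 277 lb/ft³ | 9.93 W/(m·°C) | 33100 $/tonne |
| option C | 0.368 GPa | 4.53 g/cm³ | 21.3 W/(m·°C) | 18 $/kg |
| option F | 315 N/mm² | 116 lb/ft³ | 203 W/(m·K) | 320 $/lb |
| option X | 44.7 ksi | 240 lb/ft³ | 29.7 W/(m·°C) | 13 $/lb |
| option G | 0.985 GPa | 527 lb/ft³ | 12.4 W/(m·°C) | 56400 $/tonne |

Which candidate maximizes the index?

Screen on constraints: k ≥ 11.2 W/(m·K); cost ≤ 45 $/kg. Survivors: option C, option X.
Convert each candidate to consistent units, then evaluate M:
  option C: σ_y = 368.0 MPa, ρ = 4530 kg/m³
  option X: σ_y = 308.2 MPa, ρ = 3844 kg/m³
  option X: M = 4.57×10⁻³
  option C: M = 4.23×10⁻³
Option X has the largest M.

option X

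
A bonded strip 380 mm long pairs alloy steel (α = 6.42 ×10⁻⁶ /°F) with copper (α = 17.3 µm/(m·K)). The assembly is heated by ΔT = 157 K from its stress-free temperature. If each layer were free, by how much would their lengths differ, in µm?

alloy steel: α = 6.42×10⁻⁶/°F × 9/5 = 11.6×10⁻⁶/K.
Δα = |11.6 − 17.3|×10⁻⁶/K = 5.74×10⁻⁶/K.
ΔL_mismatch = Δα·L·ΔT = 5.74×10⁻⁶ × 380.0 mm × 157.0 K = 343 µm.

343 µm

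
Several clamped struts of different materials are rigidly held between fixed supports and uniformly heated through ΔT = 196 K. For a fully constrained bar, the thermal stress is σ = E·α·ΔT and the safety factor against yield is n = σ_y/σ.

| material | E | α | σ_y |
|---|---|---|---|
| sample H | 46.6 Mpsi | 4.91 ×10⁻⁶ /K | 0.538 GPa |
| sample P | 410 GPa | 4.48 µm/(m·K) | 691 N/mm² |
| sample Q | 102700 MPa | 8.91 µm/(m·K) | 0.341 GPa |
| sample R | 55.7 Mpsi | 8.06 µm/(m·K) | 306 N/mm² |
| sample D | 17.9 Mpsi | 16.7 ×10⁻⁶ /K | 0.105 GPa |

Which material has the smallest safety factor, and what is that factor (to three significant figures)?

In consistent units (E in GPa, α in ×10⁻⁶/K, σ_y in MPa):
  sample H: E = 321.3, α = 4.91, σ_y = 538.0 → σ = 309 MPa, n = 1.74
  sample P: E = 410.0, α = 4.48, σ_y = 691.0 → σ = 360 MPa, n = 1.92
  sample Q: E = 102.7, α = 8.91, σ_y = 341.0 → σ = 179 MPa, n = 1.90
  sample R: E = 384.0, α = 8.06, σ_y = 306.0 → σ = 607 MPa, n = 0.504
  sample D: E = 123.4, α = 16.7, σ_y = 105.0 → σ = 404 MPa, n = 0.260
The minimum is sample D at n = 0.260.

sample D, n = 0.260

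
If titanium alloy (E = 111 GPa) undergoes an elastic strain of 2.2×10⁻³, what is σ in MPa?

σ = E·ε = 111000 MPa × 2.2×10⁻³ = 244 MPa.

244 MPa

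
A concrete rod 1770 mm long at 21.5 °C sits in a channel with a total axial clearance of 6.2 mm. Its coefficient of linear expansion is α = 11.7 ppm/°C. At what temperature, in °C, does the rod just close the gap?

α·L₀·ΔT = 6.2 mm ⇒ ΔT = 6.2 / (11.7×10⁻⁶ × 1770.0) = 299.4 K.
T = 21.5 + 299.4 = 320.9 °C.

321 °C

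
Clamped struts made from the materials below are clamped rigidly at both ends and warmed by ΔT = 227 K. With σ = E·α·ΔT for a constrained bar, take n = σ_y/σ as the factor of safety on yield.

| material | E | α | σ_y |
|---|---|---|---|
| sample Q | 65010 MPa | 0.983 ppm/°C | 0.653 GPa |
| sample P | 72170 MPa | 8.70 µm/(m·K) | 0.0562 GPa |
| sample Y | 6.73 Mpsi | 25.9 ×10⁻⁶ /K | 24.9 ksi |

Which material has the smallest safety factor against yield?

Per material, after unit conversion:
  sample Q: E = 65.01, α = 0.983, σ_y = 653.0 → σ = 14.5 MPa, n = 45.0
  sample P: E = 72.17, α = 8.70, σ_y = 56.20 → σ = 143 MPa, n = 0.394
  sample Y: E = 46.40, α = 25.9, σ_y = 171.7 → σ = 273 MPa, n = 0.629
Smallest n: sample P with n = 0.394.

sample P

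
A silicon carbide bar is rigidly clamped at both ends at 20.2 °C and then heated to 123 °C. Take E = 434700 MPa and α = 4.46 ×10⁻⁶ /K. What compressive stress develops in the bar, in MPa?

199 MPa

E = 434700 MPa = 434.7 GPa.
ΔT = 102.8 K. Constrained thermal stress σ = E·α·ΔT = 434.7×10³ MPa × 4.46×10⁻⁶ × 102.8 = 199 MPa (compressive).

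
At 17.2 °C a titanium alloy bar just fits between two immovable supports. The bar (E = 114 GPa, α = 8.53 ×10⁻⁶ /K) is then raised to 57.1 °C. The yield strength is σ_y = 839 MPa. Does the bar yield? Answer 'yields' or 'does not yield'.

does not yield

ΔT = 39.90 K. Constrained thermal stress σ = E·α·ΔT = 114.0×10³ MPa × 8.53×10⁻⁶ × 39.90 = 38.8 MPa (compressive).
Compare to σ_y = 839 MPa: σ < σ_y, so it does not yield.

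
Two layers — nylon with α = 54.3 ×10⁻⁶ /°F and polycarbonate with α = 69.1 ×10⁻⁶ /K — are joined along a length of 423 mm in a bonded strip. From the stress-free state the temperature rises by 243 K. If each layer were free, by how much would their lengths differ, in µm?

nylon: α = 54.3×10⁻⁶/°F × 9/5 = 97.7×10⁻⁶/K.
Δα = |97.7 − 69.1|×10⁻⁶/K = 28.6×10⁻⁶/K.
ΔL_mismatch = Δα·L·ΔT = 28.6×10⁻⁶ × 423.0 mm × 243.0 K = 2940 µm.

2940 µm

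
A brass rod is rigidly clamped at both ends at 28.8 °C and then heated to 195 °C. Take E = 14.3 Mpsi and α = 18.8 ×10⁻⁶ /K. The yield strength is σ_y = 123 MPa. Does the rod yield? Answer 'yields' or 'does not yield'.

yields

E = 14.3 Mpsi = 98.60 GPa.
ΔT = 166.2 K. Constrained thermal stress σ = E·α·ΔT = 98.60×10³ MPa × 18.8×10⁻⁶ × 166.2 = 308 MPa (compressive).
Compare to σ_y = 123 MPa: σ ≥ σ_y, so it yields.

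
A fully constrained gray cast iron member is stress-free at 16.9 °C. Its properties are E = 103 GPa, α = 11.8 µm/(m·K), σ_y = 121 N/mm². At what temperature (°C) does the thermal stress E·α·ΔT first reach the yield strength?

σ_y = 121 N/mm² = 121.0 MPa.
E·α·ΔT = 121.0 MPa ⇒ ΔT = 121.0 / (103.0×10³ × 11.8×10⁻⁶) = 99.56 K.
T = 16.9 + 99.56 = 116.5 °C.

116 °C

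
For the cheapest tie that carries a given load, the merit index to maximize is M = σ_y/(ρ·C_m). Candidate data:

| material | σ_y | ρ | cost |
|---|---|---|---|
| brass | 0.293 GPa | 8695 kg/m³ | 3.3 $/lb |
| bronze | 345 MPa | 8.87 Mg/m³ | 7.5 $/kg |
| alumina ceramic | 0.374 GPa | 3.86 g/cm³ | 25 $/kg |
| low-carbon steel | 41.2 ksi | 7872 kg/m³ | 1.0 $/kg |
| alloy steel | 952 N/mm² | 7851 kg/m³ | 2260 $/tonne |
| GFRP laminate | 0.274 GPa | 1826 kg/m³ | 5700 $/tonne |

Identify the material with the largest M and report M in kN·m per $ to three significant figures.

alloy steel, M = 53.7 kN·m per $

Convert each candidate to consistent units, then evaluate M:
  brass: σ_y = 293.0 MPa, ρ = 8695 kg/m³, cost = 7.275 $/kg
  bronze: σ_y = 345.0 MPa, ρ = 8870 kg/m³, cost = 7.500 $/kg
  alumina ceramic: σ_y = 374.0 MPa, ρ = 3860 kg/m³, cost = 25.00 $/kg
  low-carbon steel: σ_y = 284.1 MPa, ρ = 7872 kg/m³, cost = 1.000 $/kg
  alloy steel: σ_y = 952.0 MPa, ρ = 7851 kg/m³, cost = 2.260 $/kg
  GFRP laminate: σ_y = 274.0 MPa, ρ = 1826 kg/m³, cost = 5.700 $/kg
  alloy steel: M = 53.7 kN·m per $
  low-carbon steel: M = 36.1 kN·m per $
  GFRP laminate: M = 26.3 kN·m per $
  bronze: M = 5.19 kN·m per $
  brass: M = 4.63 kN·m per $
  alumina ceramic: M = 3.88 kN·m per $
Alloy steel has the largest M.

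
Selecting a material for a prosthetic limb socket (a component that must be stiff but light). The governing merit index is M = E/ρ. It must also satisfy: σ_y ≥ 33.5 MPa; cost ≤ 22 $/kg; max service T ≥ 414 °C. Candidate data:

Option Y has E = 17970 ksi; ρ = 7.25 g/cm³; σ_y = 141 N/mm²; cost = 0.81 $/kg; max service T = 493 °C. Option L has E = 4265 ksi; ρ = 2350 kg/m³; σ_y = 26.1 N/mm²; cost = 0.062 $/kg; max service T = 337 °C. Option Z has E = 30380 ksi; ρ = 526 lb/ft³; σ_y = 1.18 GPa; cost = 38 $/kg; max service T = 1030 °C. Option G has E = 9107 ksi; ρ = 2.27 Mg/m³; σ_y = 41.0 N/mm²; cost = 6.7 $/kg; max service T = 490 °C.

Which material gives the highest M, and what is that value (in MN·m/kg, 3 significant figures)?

option G, M = 27.7 MN·m/kg

Screen on constraints: σ_y ≥ 33.5 MPa; cost ≤ 22 $/kg; max service T ≥ 414 °C. Survivors: option Y, option G.
In SI units:
  option Y: E = 123.9 GPa, ρ = 7250 kg/m³
  option G: E = 62.79 GPa, ρ = 2270 kg/m³
  option G: M = 27.7 MN·m/kg
  option Y: M = 17.1 MN·m/kg
Highest index: option G.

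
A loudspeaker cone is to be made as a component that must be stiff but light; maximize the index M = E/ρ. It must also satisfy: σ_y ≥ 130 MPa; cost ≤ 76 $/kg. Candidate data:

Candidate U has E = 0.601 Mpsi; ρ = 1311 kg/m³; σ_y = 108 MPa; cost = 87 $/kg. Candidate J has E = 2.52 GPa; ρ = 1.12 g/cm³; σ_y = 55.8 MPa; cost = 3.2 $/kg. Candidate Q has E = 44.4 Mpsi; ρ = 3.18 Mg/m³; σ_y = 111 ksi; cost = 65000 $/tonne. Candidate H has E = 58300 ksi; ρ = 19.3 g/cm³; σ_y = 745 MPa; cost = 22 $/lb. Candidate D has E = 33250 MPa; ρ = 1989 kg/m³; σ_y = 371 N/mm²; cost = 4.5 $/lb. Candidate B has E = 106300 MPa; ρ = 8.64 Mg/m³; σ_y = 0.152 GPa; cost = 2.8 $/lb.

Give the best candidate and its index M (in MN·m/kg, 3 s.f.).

candidate Q, M = 96.3 MN·m/kg

Screen on constraints: σ_y ≥ 130 MPa; cost ≤ 76 $/kg. Survivors: candidate Q, candidate H, candidate D, candidate B.
Normalizing units and computing the index:
  candidate Q: E = 306.1 GPa, ρ = 3180 kg/m³
  candidate H: E = 402.0 GPa, ρ = 19300 kg/m³
  candidate D: E = 33.25 GPa, ρ = 1989 kg/m³
  candidate B: E = 106.3 GPa, ρ = 8640 kg/m³
  candidate Q: M = 96.3 MN·m/kg
  candidate H: M = 20.8 MN·m/kg
  candidate D: M = 16.7 MN·m/kg
  candidate B: M = 12.3 MN·m/kg
Highest index: candidate Q.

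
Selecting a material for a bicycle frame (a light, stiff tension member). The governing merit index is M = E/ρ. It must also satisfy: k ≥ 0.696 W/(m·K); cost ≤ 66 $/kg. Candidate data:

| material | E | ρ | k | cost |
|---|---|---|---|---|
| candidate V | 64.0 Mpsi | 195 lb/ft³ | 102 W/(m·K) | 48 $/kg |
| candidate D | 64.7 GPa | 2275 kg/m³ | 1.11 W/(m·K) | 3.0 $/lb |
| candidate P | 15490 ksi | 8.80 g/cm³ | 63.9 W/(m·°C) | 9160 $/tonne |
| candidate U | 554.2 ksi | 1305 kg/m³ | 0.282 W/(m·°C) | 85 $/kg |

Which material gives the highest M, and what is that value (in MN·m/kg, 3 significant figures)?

candidate V, M = 141 MN·m/kg

Screen on constraints: k ≥ 0.696 W/(m·K); cost ≤ 66 $/kg. Survivors: candidate V, candidate D, candidate P.
In SI units:
  candidate V: E = 441.3 GPa, ρ = 3124 kg/m³
  candidate D: E = 64.70 GPa, ρ = 2275 kg/m³
  candidate P: E = 106.8 GPa, ρ = 8800 kg/m³
  candidate V: M = 141 MN·m/kg
  candidate D: M = 28.4 MN·m/kg
  candidate P: M = 12.1 MN·m/kg
Candidate V has the largest M.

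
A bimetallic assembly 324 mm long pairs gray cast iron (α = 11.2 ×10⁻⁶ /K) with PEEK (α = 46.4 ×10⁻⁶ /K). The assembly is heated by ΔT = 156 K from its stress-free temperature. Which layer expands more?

α(gray cast iron) = 11.2×10⁻⁶/K vs α(PEEK) = 46.4×10⁻⁶/K.
Higher α expands more for the same ΔT: PEEK.

PEEK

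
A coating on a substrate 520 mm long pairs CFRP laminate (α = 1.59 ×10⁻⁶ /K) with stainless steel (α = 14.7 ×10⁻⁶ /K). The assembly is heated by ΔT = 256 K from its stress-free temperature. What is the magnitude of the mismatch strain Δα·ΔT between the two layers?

Δα = |1.59 − 14.7|×10⁻⁶/K = 13.1×10⁻⁶/K.
Mismatch strain = Δα·ΔT = 13.1×10⁻⁶ × 256.0 = 3.36×10⁻³.

3.36×10⁻³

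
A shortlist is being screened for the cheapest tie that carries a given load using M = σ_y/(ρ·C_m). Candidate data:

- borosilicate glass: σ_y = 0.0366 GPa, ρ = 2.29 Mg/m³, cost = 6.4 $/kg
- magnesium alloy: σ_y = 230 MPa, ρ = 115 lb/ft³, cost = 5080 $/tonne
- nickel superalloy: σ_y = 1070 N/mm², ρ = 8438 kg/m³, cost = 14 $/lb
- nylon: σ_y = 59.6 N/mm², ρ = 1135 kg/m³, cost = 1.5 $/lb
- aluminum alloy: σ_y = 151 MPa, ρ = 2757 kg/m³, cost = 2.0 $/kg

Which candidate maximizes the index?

aluminum alloy

After converting to SI:
  borosilicate glass: σ_y = 36.60 MPa, ρ = 2290 kg/m³, cost = 6.400 $/kg
  magnesium alloy: σ_y = 230.0 MPa, ρ = 1842 kg/m³, cost = 5.080 $/kg
  nickel superalloy: σ_y = 1070 MPa, ρ = 8438 kg/m³, cost = 30.86 $/kg
  nylon: σ_y = 59.60 MPa, ρ = 1135 kg/m³, cost = 3.307 $/kg
  aluminum alloy: σ_y = 151.0 MPa, ρ = 2757 kg/m³, cost = 2.000 $/kg
  aluminum alloy: M = 27.4 kN·m per $
  magnesium alloy: M = 24.6 kN·m per $
  nylon: M = 15.9 kN·m per $
  nickel superalloy: M = 4.11 kN·m per $
  borosilicate glass: M = 2.50 kN·m per $
Aluminum alloy ranks first.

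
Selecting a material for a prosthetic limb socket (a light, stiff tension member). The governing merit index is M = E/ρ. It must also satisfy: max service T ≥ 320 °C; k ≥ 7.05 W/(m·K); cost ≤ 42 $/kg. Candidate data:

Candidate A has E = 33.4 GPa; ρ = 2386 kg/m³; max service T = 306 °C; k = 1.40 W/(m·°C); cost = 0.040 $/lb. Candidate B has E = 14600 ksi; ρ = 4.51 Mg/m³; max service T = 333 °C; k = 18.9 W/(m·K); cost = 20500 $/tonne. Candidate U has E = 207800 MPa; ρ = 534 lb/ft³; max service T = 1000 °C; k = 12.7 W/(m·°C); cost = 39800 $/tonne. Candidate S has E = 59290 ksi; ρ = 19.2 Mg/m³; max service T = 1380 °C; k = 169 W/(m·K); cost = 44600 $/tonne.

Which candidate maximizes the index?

Screen on constraints: max service T ≥ 320 °C; k ≥ 7.05 W/(m·K); cost ≤ 42 $/kg. Survivors: candidate B, candidate U.
Normalizing units and computing the index:
  candidate B: E = 100.7 GPa, ρ = 4510 kg/m³
  candidate U: E = 207.8 GPa, ρ = 8554 kg/m³
  candidate U: M = 24.3 MN·m/kg
  candidate B: M = 22.3 MN·m/kg
The maximum is for candidate U.

candidate U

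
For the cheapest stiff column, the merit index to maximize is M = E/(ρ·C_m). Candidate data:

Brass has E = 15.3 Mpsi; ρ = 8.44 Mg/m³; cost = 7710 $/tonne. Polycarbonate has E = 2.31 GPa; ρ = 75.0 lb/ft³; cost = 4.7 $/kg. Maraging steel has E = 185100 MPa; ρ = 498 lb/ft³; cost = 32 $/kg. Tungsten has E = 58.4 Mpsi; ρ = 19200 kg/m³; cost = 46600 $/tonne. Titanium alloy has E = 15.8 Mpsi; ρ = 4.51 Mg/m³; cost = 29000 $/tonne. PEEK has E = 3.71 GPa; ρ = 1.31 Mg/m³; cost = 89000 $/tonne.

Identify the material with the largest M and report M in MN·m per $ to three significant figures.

Putting every candidate on a common basis:
  brass: E = 105.5 GPa, ρ = 8440 kg/m³, cost = 7.710 $/kg
  polycarbonate: E = 2.310 GPa, ρ = 1201 kg/m³, cost = 4.700 $/kg
  maraging steel: E = 185.1 GPa, ρ = 7977 kg/m³, cost = 32.00 $/kg
  tungsten: E = 402.7 GPa, ρ = 19200 kg/m³, cost = 46.60 $/kg
  titanium alloy: E = 108.9 GPa, ρ = 4510 kg/m³, cost = 29.00 $/kg
  PEEK: E = 3.710 GPa, ρ = 1310 kg/m³, cost = 89.00 $/kg
  brass: M = 1.62 MN·m per $
  titanium alloy: M = 0.833 MN·m per $
  maraging steel: M = 0.725 MN·m per $
  tungsten: M = 0.450 MN·m per $
  polycarbonate: M = 0.409 MN·m per $
  PEEK: M = 0.0318 MN·m per $
Brass has the largest M.

brass, M = 1.62 MN·m per $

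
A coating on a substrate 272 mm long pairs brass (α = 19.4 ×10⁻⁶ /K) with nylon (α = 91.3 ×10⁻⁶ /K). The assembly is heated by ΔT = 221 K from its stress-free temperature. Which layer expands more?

nylon

α(brass) = 19.4×10⁻⁶/K vs α(nylon) = 91.3×10⁻⁶/K.
Higher α expands more for the same ΔT: nylon.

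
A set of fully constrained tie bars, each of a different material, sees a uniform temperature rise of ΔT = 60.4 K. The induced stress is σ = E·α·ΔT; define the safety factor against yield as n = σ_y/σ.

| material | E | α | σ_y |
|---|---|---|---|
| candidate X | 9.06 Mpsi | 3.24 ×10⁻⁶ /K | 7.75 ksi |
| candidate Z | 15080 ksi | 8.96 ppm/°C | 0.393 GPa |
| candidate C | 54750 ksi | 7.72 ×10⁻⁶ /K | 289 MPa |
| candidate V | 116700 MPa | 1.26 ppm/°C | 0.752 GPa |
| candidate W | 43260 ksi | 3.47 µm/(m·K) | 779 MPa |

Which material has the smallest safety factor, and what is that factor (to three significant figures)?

Per material, after unit conversion:
  candidate X: E = 62.47, α = 3.24, σ_y = 53.43 → σ = 12.2 MPa, n = 4.37
  candidate Z: E = 104.0, α = 8.96, σ_y = 393.0 → σ = 56.3 MPa, n = 6.98
  candidate C: E = 377.5, α = 7.72, σ_y = 289.0 → σ = 176 MPa, n = 1.64
  candidate V: E = 116.7, α = 1.26, σ_y = 752.0 → σ = 8.88 MPa, n = 84.7
  candidate W: E = 298.3, α = 3.47, σ_y = 779.0 → σ = 62.5 MPa, n = 12.5
The minimum is candidate C at n = 1.64.

candidate C, n = 1.64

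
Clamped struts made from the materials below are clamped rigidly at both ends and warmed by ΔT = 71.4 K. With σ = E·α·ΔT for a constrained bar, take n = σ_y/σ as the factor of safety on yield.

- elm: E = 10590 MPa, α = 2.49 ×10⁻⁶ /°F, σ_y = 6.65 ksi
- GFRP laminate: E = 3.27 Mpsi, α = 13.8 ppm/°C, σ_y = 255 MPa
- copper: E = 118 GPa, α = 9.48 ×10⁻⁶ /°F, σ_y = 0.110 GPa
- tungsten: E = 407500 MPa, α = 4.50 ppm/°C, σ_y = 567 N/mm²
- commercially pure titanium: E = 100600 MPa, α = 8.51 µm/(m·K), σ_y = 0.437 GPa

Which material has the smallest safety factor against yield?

With everything in SI (GPa, ×10⁻⁶/K, MPa):
  elm: E = 10.59, α = 4.48, σ_y = 45.85 → σ = 3.39 MPa, n = 13.5
  GFRP laminate: E = 22.55, α = 13.8, σ_y = 255.0 → σ = 22.2 MPa, n = 11.5
  copper: E = 118.0, α = 17.1, σ_y = 110.0 → σ = 144 MPa, n = 0.765
  tungsten: E = 407.5, α = 4.50, σ_y = 567.0 → σ = 131 MPa, n = 4.33
  commercially pure titanium: E = 100.6, α = 8.51, σ_y = 437.0 → σ = 61.1 MPa, n = 7.15
Smallest n: copper with n = 0.765.

copper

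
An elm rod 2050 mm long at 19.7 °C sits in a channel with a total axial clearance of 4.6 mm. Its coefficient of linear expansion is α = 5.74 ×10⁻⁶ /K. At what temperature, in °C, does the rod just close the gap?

α·L₀·ΔT = 4.6 mm ⇒ ΔT = 4.6 / (5.74×10⁻⁶ × 2050.0) = 390.9 K.
T = 19.7 + 390.9 = 410.6 °C.

411 °C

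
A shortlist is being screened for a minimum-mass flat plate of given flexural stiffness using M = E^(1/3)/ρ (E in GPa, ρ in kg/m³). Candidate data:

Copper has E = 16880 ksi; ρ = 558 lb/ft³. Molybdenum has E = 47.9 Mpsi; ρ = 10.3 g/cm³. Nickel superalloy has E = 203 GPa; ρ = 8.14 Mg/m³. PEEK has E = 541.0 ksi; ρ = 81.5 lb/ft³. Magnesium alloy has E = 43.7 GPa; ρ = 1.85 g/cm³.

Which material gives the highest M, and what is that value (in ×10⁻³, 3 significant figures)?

Convert each candidate to consistent units, then evaluate M:
  copper: E = 116.4 GPa, ρ = 8938 kg/m³
  molybdenum: E = 330.3 GPa, ρ = 10300 kg/m³
  nickel superalloy: E = 203.0 GPa, ρ = 8140 kg/m³
  PEEK: E = 3.730 GPa, ρ = 1306 kg/m³
  magnesium alloy: E = 43.70 GPa, ρ = 1850 kg/m³
  magnesium alloy: M = 1.90×10⁻³
  PEEK: M = 1.19×10⁻³
  nickel superalloy: M = 0.722×10⁻³
  molybdenum: M = 0.671×10⁻³
  copper: M = 0.546×10⁻³
Highest index: magnesium alloy.

magnesium alloy, M = 1.90×10⁻³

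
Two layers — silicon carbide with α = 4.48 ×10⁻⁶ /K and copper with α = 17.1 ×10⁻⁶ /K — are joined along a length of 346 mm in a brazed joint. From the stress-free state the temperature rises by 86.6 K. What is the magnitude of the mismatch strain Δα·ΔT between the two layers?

1.09×10⁻³

Δα = |4.48 − 17.1|×10⁻⁶/K = 12.6×10⁻⁶/K.
Mismatch strain = Δα·ΔT = 12.6×10⁻⁶ × 86.6 = 1.09×10⁻³.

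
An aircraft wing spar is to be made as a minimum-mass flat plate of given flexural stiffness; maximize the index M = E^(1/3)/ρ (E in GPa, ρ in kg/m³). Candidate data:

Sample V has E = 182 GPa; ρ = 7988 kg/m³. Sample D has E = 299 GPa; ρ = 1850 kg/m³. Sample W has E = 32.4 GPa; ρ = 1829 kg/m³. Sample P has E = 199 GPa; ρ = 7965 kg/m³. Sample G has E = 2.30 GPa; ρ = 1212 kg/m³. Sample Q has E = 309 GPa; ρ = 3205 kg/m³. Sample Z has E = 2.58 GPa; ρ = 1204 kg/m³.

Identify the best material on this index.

sample D

Evaluate M for each candidate:
  sample D: M = 3.61×10⁻³
  sample Q: M = 2.11×10⁻³
  sample W: M = 1.74×10⁻³
  sample Z: M = 1.14×10⁻³
  sample G: M = 1.09×10⁻³
  sample P: M = 0.733×10⁻³
  sample V: M = 0.709×10⁻³
The maximum is for sample D.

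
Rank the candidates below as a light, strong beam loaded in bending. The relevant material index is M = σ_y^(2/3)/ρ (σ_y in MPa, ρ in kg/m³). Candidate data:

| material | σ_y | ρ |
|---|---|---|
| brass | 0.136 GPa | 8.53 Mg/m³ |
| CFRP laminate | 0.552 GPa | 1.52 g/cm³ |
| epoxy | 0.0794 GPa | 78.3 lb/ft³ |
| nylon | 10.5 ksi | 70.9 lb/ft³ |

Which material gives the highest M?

After converting to SI:
  brass: σ_y = 136.0 MPa, ρ = 8530 kg/m³
  CFRP laminate: σ_y = 552.0 MPa, ρ = 1520 kg/m³
  epoxy: σ_y = 79.40 MPa, ρ = 1254 kg/m³
  nylon: σ_y = 72.39 MPa, ρ = 1136 kg/m³
  CFRP laminate: M = 44.3×10⁻³
  nylon: M = 15.3×10⁻³
  epoxy: M = 14.7×10⁻³
  brass: M = 3.10×10⁻³
The maximum is for CFRP laminate.

CFRP laminate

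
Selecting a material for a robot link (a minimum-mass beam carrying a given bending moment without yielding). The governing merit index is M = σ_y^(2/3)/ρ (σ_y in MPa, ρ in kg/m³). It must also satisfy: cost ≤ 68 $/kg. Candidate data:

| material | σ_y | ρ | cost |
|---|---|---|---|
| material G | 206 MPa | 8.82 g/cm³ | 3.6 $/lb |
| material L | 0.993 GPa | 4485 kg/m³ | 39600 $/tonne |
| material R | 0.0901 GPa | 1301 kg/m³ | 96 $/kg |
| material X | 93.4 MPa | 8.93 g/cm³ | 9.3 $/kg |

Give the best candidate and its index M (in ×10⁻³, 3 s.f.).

material L, M = 22.2×10⁻³

Screen on constraints: cost ≤ 68 $/kg. Survivors: material G, material L, material X.
Convert each candidate to consistent units, then evaluate M:
  material G: σ_y = 206.0 MPa, ρ = 8820 kg/m³
  material L: σ_y = 993.0 MPa, ρ = 4485 kg/m³
  material X: σ_y = 93.40 MPa, ρ = 8930 kg/m³
  material L: M = 22.2×10⁻³
  material G: M = 3.95×10⁻³
  material X: M = 2.31×10⁻³
Material L ranks first.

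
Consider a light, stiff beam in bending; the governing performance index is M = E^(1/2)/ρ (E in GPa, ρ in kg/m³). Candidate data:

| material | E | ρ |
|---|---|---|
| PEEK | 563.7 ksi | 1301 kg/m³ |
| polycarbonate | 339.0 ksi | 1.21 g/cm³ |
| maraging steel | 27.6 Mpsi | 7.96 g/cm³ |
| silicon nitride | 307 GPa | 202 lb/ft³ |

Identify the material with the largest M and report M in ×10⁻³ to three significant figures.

silicon nitride, M = 5.41×10⁻³

Normalizing units and computing the index:
  PEEK: E = 3.887 GPa, ρ = 1301 kg/m³
  polycarbonate: E = 2.337 GPa, ρ = 1210 kg/m³
  maraging steel: E = 190.3 GPa, ρ = 7960 kg/m³
  silicon nitride: E = 307.0 GPa, ρ = 3236 kg/m³
  silicon nitride: M = 5.41×10⁻³
  maraging steel: M = 1.73×10⁻³
  PEEK: M = 1.52×10⁻³
  polycarbonate: M = 1.26×10⁻³
Silicon nitride has the largest M.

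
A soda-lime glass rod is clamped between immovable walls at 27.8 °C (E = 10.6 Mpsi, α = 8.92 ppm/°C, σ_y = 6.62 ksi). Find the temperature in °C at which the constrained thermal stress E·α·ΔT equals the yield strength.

E = 10.6 Mpsi = 73.08 GPa.
σ_y = 6.62 ksi = 45.64 MPa.
E·α·ΔT = 45.64 MPa ⇒ ΔT = 45.64 / (73.08×10³ × 8.92×10⁻⁶) = 70.01 K.
T = 27.8 + 70.01 = 97.81 °C.

97.8 °C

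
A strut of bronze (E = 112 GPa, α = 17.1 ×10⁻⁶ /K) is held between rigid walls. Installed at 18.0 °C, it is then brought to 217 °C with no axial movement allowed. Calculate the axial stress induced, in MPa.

ΔT = 199.0 K. Constrained thermal stress σ = E·α·ΔT = 112.0×10³ MPa × 17.1×10⁻⁶ × 199.0 = 381 MPa (compressive).

381 MPa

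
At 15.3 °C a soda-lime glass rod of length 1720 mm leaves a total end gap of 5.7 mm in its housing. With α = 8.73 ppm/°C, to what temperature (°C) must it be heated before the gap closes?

395 °C

α·L₀·ΔT = 5.7 mm ⇒ ΔT = 5.7 / (8.73×10⁻⁶ × 1720.0) = 379.6 K.
T = 15.3 + 379.6 = 394.9 °C.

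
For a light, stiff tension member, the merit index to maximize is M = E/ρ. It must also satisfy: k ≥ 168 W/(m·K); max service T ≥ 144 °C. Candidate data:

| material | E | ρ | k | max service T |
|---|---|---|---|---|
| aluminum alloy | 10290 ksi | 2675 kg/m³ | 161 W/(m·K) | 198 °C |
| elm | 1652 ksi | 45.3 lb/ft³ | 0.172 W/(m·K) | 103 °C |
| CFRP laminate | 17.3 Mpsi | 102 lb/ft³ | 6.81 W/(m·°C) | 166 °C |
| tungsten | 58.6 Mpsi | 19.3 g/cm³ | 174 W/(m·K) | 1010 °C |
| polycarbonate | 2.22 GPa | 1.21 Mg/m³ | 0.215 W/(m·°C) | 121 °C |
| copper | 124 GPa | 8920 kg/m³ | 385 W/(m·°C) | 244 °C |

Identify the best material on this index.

tungsten

Screen on constraints: k ≥ 168 W/(m·K); max service T ≥ 144 °C. Survivors: tungsten, copper.
Convert each candidate to consistent units, then evaluate M:
  tungsten: E = 404.0 GPa, ρ = 19300 kg/m³
  copper: E = 124.0 GPa, ρ = 8920 kg/m³
  tungsten: M = 20.9 MN·m/kg
  copper: M = 13.9 MN·m/kg
Tungsten ranks first.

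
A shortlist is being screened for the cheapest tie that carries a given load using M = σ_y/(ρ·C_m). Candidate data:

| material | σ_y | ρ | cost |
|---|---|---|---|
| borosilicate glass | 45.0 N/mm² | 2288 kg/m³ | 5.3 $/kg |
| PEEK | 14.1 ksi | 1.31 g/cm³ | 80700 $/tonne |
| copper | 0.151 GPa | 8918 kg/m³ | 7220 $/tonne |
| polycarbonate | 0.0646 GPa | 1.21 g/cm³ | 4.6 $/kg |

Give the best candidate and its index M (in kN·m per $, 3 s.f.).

polycarbonate, M = 11.6 kN·m per $

After converting to SI:
  borosilicate glass: σ_y = 45.00 MPa, ρ = 2288 kg/m³, cost = 5.300 $/kg
  PEEK: σ_y = 97.22 MPa, ρ = 1310 kg/m³, cost = 80.70 $/kg
  copper: σ_y = 151.0 MPa, ρ = 8918 kg/m³, cost = 7.220 $/kg
  polycarbonate: σ_y = 64.60 MPa, ρ = 1210 kg/m³, cost = 4.600 $/kg
  polycarbonate: M = 11.6 kN·m per $
  borosilicate glass: M = 3.71 kN·m per $
  copper: M = 2.35 kN·m per $
  PEEK: M = 0.920 kN·m per $
Polycarbonate has the largest M.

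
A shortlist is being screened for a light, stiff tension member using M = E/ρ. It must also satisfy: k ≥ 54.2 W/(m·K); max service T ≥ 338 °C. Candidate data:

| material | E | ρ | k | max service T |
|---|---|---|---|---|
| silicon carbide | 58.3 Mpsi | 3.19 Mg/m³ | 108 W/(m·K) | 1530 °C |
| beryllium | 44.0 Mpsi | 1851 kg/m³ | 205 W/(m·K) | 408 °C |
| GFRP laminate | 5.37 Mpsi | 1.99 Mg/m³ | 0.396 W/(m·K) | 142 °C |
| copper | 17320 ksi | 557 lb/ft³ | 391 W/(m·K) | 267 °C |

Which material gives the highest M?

Screen on constraints: k ≥ 54.2 W/(m·K); max service T ≥ 338 °C. Survivors: silicon carbide, beryllium.
Convert each candidate to consistent units, then evaluate M:
  silicon carbide: E = 402.0 GPa, ρ = 3190 kg/m³
  beryllium: E = 303.4 GPa, ρ = 1851 kg/m³
  beryllium: M = 164 MN·m/kg
  silicon carbide: M = 126 MN·m/kg
Beryllium has the largest M.

beryllium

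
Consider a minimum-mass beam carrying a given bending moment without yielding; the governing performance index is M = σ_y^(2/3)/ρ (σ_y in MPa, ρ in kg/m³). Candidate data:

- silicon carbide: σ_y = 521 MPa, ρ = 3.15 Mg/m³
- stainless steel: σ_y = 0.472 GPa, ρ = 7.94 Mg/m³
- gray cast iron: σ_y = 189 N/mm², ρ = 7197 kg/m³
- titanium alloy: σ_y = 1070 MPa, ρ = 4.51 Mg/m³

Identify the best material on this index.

titanium alloy

Convert each candidate to consistent units, then evaluate M:
  silicon carbide: σ_y = 521.0 MPa, ρ = 3150 kg/m³
  stainless steel: σ_y = 472.0 MPa, ρ = 7940 kg/m³
  gray cast iron: σ_y = 189.0 MPa, ρ = 7197 kg/m³
  titanium alloy: σ_y = 1070 MPa, ρ = 4510 kg/m³
  titanium alloy: M = 23.2×10⁻³
  silicon carbide: M = 20.6×10⁻³
  stainless steel: M = 7.63×10⁻³
  gray cast iron: M = 4.58×10⁻³
Titanium alloy has the largest M.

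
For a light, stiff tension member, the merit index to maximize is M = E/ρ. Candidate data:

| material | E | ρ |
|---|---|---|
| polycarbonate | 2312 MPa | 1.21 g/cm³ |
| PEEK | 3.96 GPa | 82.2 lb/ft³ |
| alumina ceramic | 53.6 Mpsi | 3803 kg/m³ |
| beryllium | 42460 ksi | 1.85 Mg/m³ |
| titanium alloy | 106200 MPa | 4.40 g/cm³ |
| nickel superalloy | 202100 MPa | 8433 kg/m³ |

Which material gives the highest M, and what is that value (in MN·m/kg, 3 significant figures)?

beryllium, M = 158 MN·m/kg

After converting to SI:
  polycarbonate: E = 2.312 GPa, ρ = 1210 kg/m³
  PEEK: E = 3.960 GPa, ρ = 1317 kg/m³
  alumina ceramic: E = 369.6 GPa, ρ = 3803 kg/m³
  beryllium: E = 292.8 GPa, ρ = 1850 kg/m³
  titanium alloy: E = 106.2 GPa, ρ = 4400 kg/m³
  nickel superalloy: E = 202.1 GPa, ρ = 8433 kg/m³
  beryllium: M = 158 MN·m/kg
  alumina ceramic: M = 97.2 MN·m/kg
  titanium alloy: M = 24.1 MN·m/kg
  nickel superalloy: M = 24.0 MN·m/kg
  PEEK: M = 3.01 MN·m/kg
  polycarbonate: M = 1.91 MN·m/kg
Beryllium has the largest M.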